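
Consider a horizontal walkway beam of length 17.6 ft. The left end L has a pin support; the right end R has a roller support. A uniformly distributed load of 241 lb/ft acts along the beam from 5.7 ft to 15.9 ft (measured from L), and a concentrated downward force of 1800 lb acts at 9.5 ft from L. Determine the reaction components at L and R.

L_x = 0, L_y = 1778 lb, R_y = 2480 lb

Resultant of the distributed load: 241 × 10.2 = 2458.2 lb at 10.8 ft from L.
Moments about L: R_y·17.6 − (241·10.2)·10.8 − 1800·9.5 = 0 → R_y = 43648.56/17.6 = 2480.03 ≈ 2480 lb.
ΣF_y = 0: L_y + 2480.03 − 241·10.2 − 1800 = 0 → L_y = 1778 lb.
ΣF_x = 0: no horizontal applied forces, so L_x = 0.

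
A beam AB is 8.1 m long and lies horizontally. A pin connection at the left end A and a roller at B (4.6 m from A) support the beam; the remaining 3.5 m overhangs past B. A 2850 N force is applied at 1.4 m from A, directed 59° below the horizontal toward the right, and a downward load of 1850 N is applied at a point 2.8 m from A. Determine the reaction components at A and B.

Moments about A: B_y·4.6 − 2850·sin59°·1.4 − 1850·2.8 = 0 → B_y = 8600.1/4.6 = 1869.59 ≈ 1870 N.
ΣF_y = 0: A_y + 1869.59 − 2850·sin59° − 1850 = 0 → A_y = 2423 N.
ΣF_x = 0: A_x + 2850·cos59° = 0 → A_x = -1468 N.

A_x = -1468 N, A_y = 2423 N, B_y = 1870 N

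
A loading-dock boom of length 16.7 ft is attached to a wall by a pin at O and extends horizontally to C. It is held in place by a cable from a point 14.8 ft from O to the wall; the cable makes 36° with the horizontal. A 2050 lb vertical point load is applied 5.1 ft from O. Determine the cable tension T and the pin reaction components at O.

T = 1202 lb, O_x = 972.3 lb, O_y = 1344 lb

ΣM about O: T·sin36°·14.8 − 2050·5.1 = 0 → T = 10455/(14.8·0.587785) = 1201.83 ≈ 1202 lb.
ΣF_x = 0: O_x − T·cos36° = 0 → O_x = 1201.83 × 0.809017 = 972.3 lb.
ΣF_y = 0: O_y + T·sin36° − 2050 = 0 → O_y = 2050 − 1201.83 × 0.587785 = 1344 lb.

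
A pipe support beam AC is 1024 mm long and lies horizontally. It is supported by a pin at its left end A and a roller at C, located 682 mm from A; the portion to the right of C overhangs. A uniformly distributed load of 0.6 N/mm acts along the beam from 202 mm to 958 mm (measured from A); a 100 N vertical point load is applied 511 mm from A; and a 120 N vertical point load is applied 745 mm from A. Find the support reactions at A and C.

Resultant of the distributed load: 0.6 × 756 = 453.6 N at 580 mm from A.
Taking moments about A: C_y·682 − (0.6·756)·580 − 100·511 − 120·745 = 0 → C_y = 403588/682 = 591.771 ≈ 591.8 N.
ΣF_y = 0: A_y + 591.771 − 0.6·756 − 100 − 120 = 0 → A_y = 81.83 N.
ΣF_x = 0: no horizontal applied forces, so A_x = 0.

A_x = 0, A_y = 81.83 N, C_y = 591.8 N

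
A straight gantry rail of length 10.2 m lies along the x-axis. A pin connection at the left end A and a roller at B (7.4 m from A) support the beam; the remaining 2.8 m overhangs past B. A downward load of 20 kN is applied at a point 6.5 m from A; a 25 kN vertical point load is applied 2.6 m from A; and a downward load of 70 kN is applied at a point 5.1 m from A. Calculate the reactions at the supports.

A_x = 0, A_y = 40.41 kN, B_y = 74.59 kN

Moments about A: B_y·7.4 − 20·6.5 − 25·2.6 − 70·5.1 = 0 → B_y = 552/7.4 = 74.5946 ≈ 74.59 kN.
ΣF_y = 0: A_y + 74.5946 − 20 − 25 − 70 = 0 → A_y = 40.41 kN.
ΣF_x = 0: no horizontal applied forces, so A_x = 0.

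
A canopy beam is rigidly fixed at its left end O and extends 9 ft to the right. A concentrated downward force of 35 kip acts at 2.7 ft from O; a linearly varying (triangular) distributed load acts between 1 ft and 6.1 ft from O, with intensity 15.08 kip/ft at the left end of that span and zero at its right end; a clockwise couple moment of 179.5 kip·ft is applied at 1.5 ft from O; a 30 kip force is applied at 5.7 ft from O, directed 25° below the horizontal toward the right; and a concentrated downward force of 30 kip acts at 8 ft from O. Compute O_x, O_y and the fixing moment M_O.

Resultant of the triangular load: ½ × 15.08 × 5.1 = 38.454 kip, acting at 2.7 ft from O (one-third of the span from the peak).
ΣF_x = 0: O_x + 30·cos25° = 0 → O_x = -27.19 kip.
ΣF_y = 0: O_y − 35 − ½·15.08·5.1 − 30·sin25° − 30 = 0 → O_y = 116.1 kip.
ΣM about O: M_O − 35·2.7 − (½·15.08·5.1)·2.7 − 179.5 − 30·sin25°·5.7 − 30·8 = 0 → M_O = 690.1 kip·ft.

O_x = -27.19 kip, O_y = 116.1 kip, M_O = 690.1 kip·ft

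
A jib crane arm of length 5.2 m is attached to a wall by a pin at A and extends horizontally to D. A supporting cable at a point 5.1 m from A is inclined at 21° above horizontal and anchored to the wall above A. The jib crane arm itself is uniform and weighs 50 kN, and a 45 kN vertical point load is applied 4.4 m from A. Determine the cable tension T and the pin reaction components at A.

T = 179.5 kN, A_x = 167.5 kN, A_y = 30.69 kN

ΣM about A: T·sin21°·5.1 − 50·2.6 − 45·4.4 = 0 → T = 328/(5.1·0.358368) = 179.463 ≈ 179.5 kN.
ΣF_x = 0: A_x − T·cos21° = 0 → A_x = 179.463 × 0.93358 = 167.5 kN.
ΣF_y = 0: A_y + T·sin21° − 50 − 45 = 0 → A_y = 95 − 179.463 × 0.358368 = 30.69 kN.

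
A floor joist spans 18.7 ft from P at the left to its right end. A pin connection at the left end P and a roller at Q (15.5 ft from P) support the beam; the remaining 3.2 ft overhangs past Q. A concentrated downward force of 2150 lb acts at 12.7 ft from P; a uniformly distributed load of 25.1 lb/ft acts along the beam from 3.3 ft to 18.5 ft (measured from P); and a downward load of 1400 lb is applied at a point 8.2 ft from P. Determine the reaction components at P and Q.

P_x = 0, P_y = 1161 lb, Q_y = 2771 lb

Resultant of the distributed load: 25.1 × 15.2 = 381.52 lb at 10.9 ft from P.
Moments about P: Q_y·15.5 − 2150·12.7 − (25.1·15.2)·10.9 − 1400·8.2 = 0 → Q_y = 42943.568/15.5 = 2770.55 ≈ 2771 lb.
ΣF_y = 0: P_y + 2770.55 − 2150 − 25.1·15.2 − 1400 = 0 → P_y = 1161 lb.
ΣF_x = 0: no horizontal applied forces, so P_x = 0.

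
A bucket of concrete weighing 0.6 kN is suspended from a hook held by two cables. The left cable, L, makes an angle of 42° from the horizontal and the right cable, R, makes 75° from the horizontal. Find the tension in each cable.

T_L = 0.1743 kN, T_R = 0.5004 kN

ΣF_x = 0: −T_L·cos42° + T_R·cos75° = 0 → T_R = 2.87129·T_L.
ΣF_y = 0: T_L·sin42° + T_R·sin75° = 0.6.
Substitute: T_L·(0.669131 + 2.87129·0.965926) = 0.6 → T_L = 0.174288 ≈ 0.1743 kN.
Then T_R = 2.87129 × 0.174288 = 0.5004 kN.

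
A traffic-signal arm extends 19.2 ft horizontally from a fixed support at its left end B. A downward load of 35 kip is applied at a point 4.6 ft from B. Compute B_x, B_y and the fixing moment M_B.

B_x = 0, B_y = 35.00 kip, M_B = 161.0 kip·ft

ΣF_x = 0: B_x = 0.
ΣF_y = 0: B_y − 35 = 0 → B_y = 35.00 kip.
ΣM about B: M_B − 35·4.6 = 0 → M_B = 161.0 kip·ft.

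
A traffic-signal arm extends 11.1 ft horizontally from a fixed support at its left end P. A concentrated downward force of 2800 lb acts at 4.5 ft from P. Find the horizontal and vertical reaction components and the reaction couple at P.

P_x = 0, P_y = 2800 lb, M_P = 12600 lb·ft

ΣF_x = 0: P_x = 0.
ΣF_y = 0: P_y − 2800 = 0 → P_y = 2800 lb.
ΣM about P: M_P − 2800·4.5 = 0 → M_P = 12600 lb·ft.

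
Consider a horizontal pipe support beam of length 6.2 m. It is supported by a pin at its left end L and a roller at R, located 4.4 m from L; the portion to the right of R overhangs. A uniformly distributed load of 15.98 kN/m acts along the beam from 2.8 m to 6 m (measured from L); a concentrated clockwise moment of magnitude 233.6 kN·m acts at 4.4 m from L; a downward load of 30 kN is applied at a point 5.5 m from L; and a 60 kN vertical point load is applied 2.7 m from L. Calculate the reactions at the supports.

Resultant of the distributed load: 15.98 × 3.2 = 51.136 kN at 4.4 m from L.
Moments about L: R_y·4.4 − (15.98·3.2)·4.4 − 233.6 − 30·5.5 − 60·2.7 = 0 → R_y = 785.5984/4.4 = 178.545 ≈ 178.5 kN.
ΣF_y = 0: L_y + 178.545 − 15.98·3.2 − 30 − 60 = 0 → L_y = -37.41 kN.
ΣF_x = 0: no horizontal applied forces, so L_x = 0.

L_x = 0, L_y = -37.41 kN, R_y = 178.5 kN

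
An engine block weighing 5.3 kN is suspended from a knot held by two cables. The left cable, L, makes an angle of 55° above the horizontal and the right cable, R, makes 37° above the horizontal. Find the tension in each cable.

ΣF_x = 0: −T_L·cos55° + T_R·cos37° = 0 → T_R = 0.718196·T_L.
ΣF_y = 0: T_L·sin55° + T_R·sin37° = 5.3.
Substitute: T_L·(0.819152 + 0.718196·0.601815) = 5.3 → T_L = 4.23535 ≈ 4.235 kN.
Then T_R = 0.718196 × 4.23535 = 3.042 kN.

T_L = 4.235 kN, T_R = 3.042 kN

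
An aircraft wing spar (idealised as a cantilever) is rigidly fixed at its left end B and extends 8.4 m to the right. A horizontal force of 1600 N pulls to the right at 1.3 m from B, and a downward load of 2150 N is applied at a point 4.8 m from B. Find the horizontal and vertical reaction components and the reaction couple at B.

B_x = -1600 N, B_y = 2150 N, M_B = 10320 N·m

ΣF_x = 0: B_x + 1600 = 0 → B_x = -1600 N.
ΣF_y = 0: B_y − 2150 = 0 → B_y = 2150 N.
ΣM about B: M_B − 2150·4.8 = 0 → M_B = 10320 N·m.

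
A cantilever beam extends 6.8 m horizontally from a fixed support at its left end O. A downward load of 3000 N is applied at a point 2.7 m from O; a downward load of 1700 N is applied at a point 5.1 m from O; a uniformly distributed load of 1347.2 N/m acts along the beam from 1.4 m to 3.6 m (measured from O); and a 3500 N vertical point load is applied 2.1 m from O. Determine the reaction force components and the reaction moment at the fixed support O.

Resultant of the distributed load: 1347.2 × 2.2 = 2963.84 N at 2.5 m from O.
ΣF_x = 0: O_x = 0.
ΣF_y = 0: O_y − 3000 − 1700 − 1347.2·2.2 − 3500 = 0 → O_y = 11160 N.
ΣM about O: M_O − 3000·2.7 − 1700·5.1 − (1347.2·2.2)·2.5 − 3500·2.1 = 0 → M_O = 31530 N·m.

O_x = 0, O_y = 11160 N, M_O = 31530 N·m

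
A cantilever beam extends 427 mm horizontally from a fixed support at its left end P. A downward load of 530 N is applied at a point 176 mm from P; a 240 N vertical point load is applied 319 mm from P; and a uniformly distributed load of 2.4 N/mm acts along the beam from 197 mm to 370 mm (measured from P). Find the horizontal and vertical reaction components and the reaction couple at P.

Resultant of the distributed load: 2.4 × 173 = 415.2 N at 283.5 mm from P.
ΣF_x = 0: P_x = 0.
ΣF_y = 0: P_y − 530 − 240 − 2.4·173 = 0 → P_y = 1185 N.
ΣM about P: M_P − 530·176 − 240·319 − (2.4·173)·283.5 = 0 → M_P = 287500 N·mm.

P_x = 0, P_y = 1185 N, M_P = 287500 N·mm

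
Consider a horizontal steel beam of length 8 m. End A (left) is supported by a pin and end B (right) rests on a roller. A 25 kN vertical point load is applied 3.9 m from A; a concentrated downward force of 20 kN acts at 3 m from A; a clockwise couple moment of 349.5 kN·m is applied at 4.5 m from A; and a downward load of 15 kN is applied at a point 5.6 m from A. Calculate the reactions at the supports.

ΣM about A: B_y·8 − 25·3.9 − 20·3 − 349.5 − 15·5.6 = 0 → B_y = 591/8 = 73.875 ≈ 73.88 kN.
ΣF_y = 0: A_y + 73.875 − 25 − 20 − 15 = 0 → A_y = -13.88 kN.
ΣF_x = 0: no horizontal applied forces, so A_x = 0.

A_x = 0, A_y = -13.88 kN, B_y = 73.88 kN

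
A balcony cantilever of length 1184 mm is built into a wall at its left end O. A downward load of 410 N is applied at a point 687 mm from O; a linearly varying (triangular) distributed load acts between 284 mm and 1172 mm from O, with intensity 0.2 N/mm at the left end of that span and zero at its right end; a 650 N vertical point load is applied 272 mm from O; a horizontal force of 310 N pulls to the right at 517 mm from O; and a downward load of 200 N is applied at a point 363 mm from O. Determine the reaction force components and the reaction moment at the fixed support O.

Resultant of the triangular load: ½ × 0.2 × 888 = 88.8 N, acting at 580 mm from O (one-third of the span from the peak).
ΣF_x = 0: O_x + 310 = 0 → O_x = -310.0 N.
ΣF_y = 0: O_y − 410 − ½·0.2·888 − 650 − 200 = 0 → O_y = 1349 N.
ΣM about O: M_O − 410·687 − (½·0.2·888)·580 − 650·272 − 200·363 = 0 → M_O = 582600 N·mm.

O_x = -310.0 N, O_y = 1349 N, M_O = 582600 N·mm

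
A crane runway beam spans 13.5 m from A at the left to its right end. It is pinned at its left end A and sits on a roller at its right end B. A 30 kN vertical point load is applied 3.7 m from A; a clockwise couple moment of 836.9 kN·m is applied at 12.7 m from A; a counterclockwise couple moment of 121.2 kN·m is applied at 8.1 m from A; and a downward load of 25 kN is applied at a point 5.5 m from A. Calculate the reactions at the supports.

Taking moments about A: B_y·13.5 − 30·3.7 − 836.9 + 121.2 − 25·5.5 = 0 → B_y = 964.2/13.5 = 71.4222 ≈ 71.42 kN.
ΣF_y = 0: A_y + 71.4222 − 30 − 25 = 0 → A_y = -16.42 kN.
ΣF_x = 0: no horizontal applied forces, so A_x = 0.

A_x = 0, A_y = -16.42 kN, B_y = 71.42 kN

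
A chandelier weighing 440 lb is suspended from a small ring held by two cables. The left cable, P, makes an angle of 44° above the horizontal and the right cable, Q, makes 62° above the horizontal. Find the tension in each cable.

ΣF_x = 0: −T_P·cos44° + T_Q·cos62° = 0 → T_Q = 1.53223·T_P.
ΣF_y = 0: T_P·sin44° + T_Q·sin62° = 440.
Substitute: T_P·(0.694658 + 1.53223·0.882948) = 440 → T_P = 214.892 ≈ 214.9 lb.
Then T_Q = 1.53223 × 214.892 = 329.3 lb.

T_P = 214.9 lb, T_Q = 329.3 lb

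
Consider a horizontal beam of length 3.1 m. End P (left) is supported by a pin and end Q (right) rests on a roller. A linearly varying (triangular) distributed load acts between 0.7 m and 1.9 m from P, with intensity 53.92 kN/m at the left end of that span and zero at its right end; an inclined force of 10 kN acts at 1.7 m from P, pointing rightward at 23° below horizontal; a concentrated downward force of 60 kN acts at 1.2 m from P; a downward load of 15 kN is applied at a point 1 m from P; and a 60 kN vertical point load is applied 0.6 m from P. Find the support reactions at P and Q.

Resultant of the triangular load: ½ × 53.92 × 1.2 = 32.352 kN, acting at 1.1 m from P (one-third of the span from the peak).
Taking moments about P: Q_y·3.1 − (½·53.92·1.2)·1.1 − 10·sin23°·1.7 − 60·1.2 − 15·1 − 60·0.6 = 0 → Q_y = 165.23/3.1 = 53.30 kN.
ΣF_y = 0: P_y + 53.3 − ½·53.92·1.2 − 10·sin23° − 60 − 15 − 60 = 0 → P_y = 118.0 kN.
ΣF_x = 0: P_x + 10·cos23° = 0 → P_x = -9.205 kN.

P_x = -9.205 kN, P_y = 118.0 kN, Q_y = 53.30 kN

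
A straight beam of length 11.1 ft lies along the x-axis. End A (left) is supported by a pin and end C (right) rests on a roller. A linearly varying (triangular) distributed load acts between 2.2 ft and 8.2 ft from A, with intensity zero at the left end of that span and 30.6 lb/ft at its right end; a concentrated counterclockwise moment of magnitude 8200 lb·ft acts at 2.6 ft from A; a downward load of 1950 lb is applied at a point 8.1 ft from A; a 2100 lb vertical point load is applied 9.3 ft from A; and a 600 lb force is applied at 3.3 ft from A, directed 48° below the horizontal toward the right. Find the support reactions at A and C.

A_x = -401.5 lb, A_y = 1960 lb, C_y = 2628 lb

Resultant of the triangular load: ½ × 30.6 × 6 = 91.8 lb, acting at 6.2 ft from A (one-third of the span from the peak).
ΣM about A: C_y·11.1 − (½·30.6·6)·6.2 + 8200 − 1950·8.1 − 2100·9.3 − 600·sin48°·3.3 = 0 → C_y = 29165.6/11.1 = 2627.53 ≈ 2628 lb.
ΣF_y = 0: A_y + 2627.53 − ½·30.6·6 − 1950 − 2100 − 600·sin48° = 0 → A_y = 1960 lb.
ΣF_x = 0: A_x + 600·cos48° = 0 → A_x = -401.5 lb.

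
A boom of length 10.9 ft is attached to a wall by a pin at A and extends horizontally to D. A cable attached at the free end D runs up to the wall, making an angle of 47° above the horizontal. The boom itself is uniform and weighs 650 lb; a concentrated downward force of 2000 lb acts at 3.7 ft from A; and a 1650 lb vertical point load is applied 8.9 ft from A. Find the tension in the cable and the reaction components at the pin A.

T = 3215 lb, A_x = 2192 lb, A_y = 1949 lb

ΣM about A: T·sin47°·10.9 − 650·5.45 − 2000·3.7 − 1650·8.9 = 0 → T = 25627.5/(10.9·0.731354) = 3214.79 ≈ 3215 lb.
ΣF_x = 0: A_x − T·cos47° = 0 → A_x = 3214.79 × 0.681998 = 2192 lb.
ΣF_y = 0: A_y + T·sin47° − 650 − 2000 − 1650 = 0 → A_y = 4300 − 3214.79 × 0.731354 = 1949 lb.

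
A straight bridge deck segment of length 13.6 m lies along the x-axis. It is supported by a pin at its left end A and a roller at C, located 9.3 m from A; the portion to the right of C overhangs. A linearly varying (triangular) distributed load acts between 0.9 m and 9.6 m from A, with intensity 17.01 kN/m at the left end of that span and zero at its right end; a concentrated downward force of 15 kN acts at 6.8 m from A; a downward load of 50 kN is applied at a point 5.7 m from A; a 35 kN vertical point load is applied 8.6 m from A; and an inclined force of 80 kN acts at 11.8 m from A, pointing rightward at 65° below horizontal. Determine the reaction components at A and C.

Resultant of the triangular load: ½ × 17.01 × 8.7 = 73.9935 kN, acting at 3.8 m from A (one-third of the span from the peak).
ΣM about A: C_y·9.3 − (½·17.01·8.7)·3.8 − 15·6.8 − 50·5.7 − 35·8.6 − 80·sin65°·11.8 = 0 → C_y = 1824.73/9.3 = 196.208 ≈ 196.2 kN.
ΣF_y = 0: A_y + 196.208 − ½·17.01·8.7 − 15 − 50 − 35 − 80·sin65° = 0 → A_y = 50.29 kN.
ΣF_x = 0: A_x + 80·cos65° = 0 → A_x = -33.81 kN.

A_x = -33.81 kN, A_y = 50.29 kN, C_y = 196.2 kN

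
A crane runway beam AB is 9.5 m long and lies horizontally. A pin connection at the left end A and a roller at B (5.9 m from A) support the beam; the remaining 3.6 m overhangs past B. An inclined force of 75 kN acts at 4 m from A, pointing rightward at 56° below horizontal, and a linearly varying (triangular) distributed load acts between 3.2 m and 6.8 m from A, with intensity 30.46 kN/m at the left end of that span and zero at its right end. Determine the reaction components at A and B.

A_x = -41.94 kN, A_y = 33.96 kN, B_y = 83.04 kN

Resultant of the triangular load: ½ × 30.46 × 3.6 = 54.828 kN, acting at 4.4 m from A (one-third of the span from the peak).
ΣM about A: B_y·5.9 − 75·sin56°·4 − (½·30.46·3.6)·4.4 = 0 → B_y = 489.954/5.9 = 83.0431 ≈ 83.04 kN.
ΣF_y = 0: A_y + 83.0431 − 75·sin56° − ½·30.46·3.6 = 0 → A_y = 33.96 kN.
ΣF_x = 0: A_x + 75·cos56° = 0 → A_x = -41.94 kN.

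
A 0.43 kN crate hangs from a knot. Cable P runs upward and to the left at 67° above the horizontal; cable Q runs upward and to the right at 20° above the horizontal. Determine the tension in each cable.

T_P = 0.4046 kN, T_Q = 0.1682 kN

ΣF_x = 0: −T_P·cos67° + T_Q·cos20° = 0 → T_Q = 0.415807·T_P.
ΣF_y = 0: T_P·sin67° + T_Q·sin20° = 0.43.
Substitute: T_P·(0.920505 + 0.415807·0.34202) = 0.43 → T_P = 0.404622 ≈ 0.4046 kN.
Then T_Q = 0.415807 × 0.404622 = 0.1682 kN.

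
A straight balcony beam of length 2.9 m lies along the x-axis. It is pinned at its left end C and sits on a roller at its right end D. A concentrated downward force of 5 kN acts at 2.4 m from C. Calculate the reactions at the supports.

C_x = 0, C_y = 0.8621 kN, D_y = 4.138 kN

ΣM about C: D_y·2.9 − 5·2.4 = 0 → D_y = 12/2.9 = 4.13793 ≈ 4.138 kN.
ΣF_y = 0: C_y + 4.13793 − 5 = 0 → C_y = 0.8621 kN.
ΣF_x = 0: no horizontal applied forces, so C_x = 0.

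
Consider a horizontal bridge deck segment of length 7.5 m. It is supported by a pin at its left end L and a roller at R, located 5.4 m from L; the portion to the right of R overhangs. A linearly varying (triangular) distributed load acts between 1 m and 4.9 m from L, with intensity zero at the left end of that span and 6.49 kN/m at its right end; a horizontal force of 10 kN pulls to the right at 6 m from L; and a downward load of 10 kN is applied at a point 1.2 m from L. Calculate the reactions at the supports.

L_x = -10.00 kN, L_y = 12.00 kN, R_y = 10.66 kN

Resultant of the triangular load: ½ × 6.49 × 3.9 = 12.6555 kN, acting at 3.6 m from L (one-third of the span from the peak).
Taking moments about L: R_y·5.4 − (½·6.49·3.9)·3.6 − 10·1.2 = 0 → R_y = 57.5598/5.4 = 10.6592 ≈ 10.66 kN.
ΣF_y = 0: L_y + 10.6592 − ½·6.49·3.9 − 10 = 0 → L_y = 12.00 kN.
ΣF_x = 0: L_x + 10 = 0 → L_x = -10.00 kN.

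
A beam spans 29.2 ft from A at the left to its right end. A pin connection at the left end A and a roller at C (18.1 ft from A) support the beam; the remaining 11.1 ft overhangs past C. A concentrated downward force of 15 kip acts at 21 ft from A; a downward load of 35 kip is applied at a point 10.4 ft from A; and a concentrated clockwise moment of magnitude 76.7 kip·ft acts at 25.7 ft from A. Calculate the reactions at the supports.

ΣM about A: C_y·18.1 − 15·21 − 35·10.4 − 76.7 = 0 → C_y = 755.7/18.1 = 41.7514 ≈ 41.75 kip.
ΣF_y = 0: A_y + 41.7514 − 15 − 35 = 0 → A_y = 8.249 kip.
ΣF_x = 0: no horizontal applied forces, so A_x = 0.

A_x = 0, A_y = 8.249 kip, C_y = 41.75 kip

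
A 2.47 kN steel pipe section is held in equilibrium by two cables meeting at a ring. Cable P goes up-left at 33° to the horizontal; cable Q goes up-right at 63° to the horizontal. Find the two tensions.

T_P = 1.128 kN, T_Q = 2.083 kN

ΣF_x = 0: −T_P·cos33° + T_Q·cos63° = 0 → T_Q = 1.84733·T_P.
ΣF_y = 0: T_P·sin33° + T_Q·sin63° = 2.47.
Substitute: T_P·(0.544639 + 1.84733·0.891007) = 2.47 → T_P = 1.12753 ≈ 1.128 kN.
Then T_Q = 1.84733 × 1.12753 = 2.083 kN.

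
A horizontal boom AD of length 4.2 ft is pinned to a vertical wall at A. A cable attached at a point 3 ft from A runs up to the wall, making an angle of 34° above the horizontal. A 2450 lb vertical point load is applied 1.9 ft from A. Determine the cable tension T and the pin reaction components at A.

ΣM about A: T·sin34°·3 − 2450·1.9 = 0 → T = 4655/(3·0.559193) = 2774.83 ≈ 2775 lb.
ΣF_x = 0: A_x − T·cos34° = 0 → A_x = 2774.83 × 0.829038 = 2300 lb.
ΣF_y = 0: A_y + T·sin34° − 2450 = 0 → A_y = 2450 − 2774.83 × 0.559193 = 898.3 lb.

T = 2775 lb, A_x = 2300 lb, A_y = 898.3 lb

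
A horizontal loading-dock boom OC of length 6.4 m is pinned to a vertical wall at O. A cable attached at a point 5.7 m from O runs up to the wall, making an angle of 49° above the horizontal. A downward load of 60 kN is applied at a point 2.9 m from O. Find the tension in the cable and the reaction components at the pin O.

T = 40.45 kN, O_x = 26.54 kN, O_y = 29.47 kN

ΣM about O: T·sin49°·5.7 − 60·2.9 = 0 → T = 174/(5.7·0.75471) = 40.4477 ≈ 40.45 kN.
ΣF_x = 0: O_x − T·cos49° = 0 → O_x = 40.4477 × 0.656059 = 26.54 kN.
ΣF_y = 0: O_y + T·sin49° − 60 = 0 → O_y = 60 − 40.4477 × 0.75471 = 29.47 kN.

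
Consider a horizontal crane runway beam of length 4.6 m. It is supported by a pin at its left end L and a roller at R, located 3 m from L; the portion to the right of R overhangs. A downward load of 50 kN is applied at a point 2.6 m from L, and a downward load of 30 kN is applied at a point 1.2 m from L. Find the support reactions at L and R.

L_x = 0, L_y = 24.67 kN, R_y = 55.33 kN

Moments about L: R_y·3 − 50·2.6 − 30·1.2 = 0 → R_y = 166/3 = 55.3333 ≈ 55.33 kN.
ΣF_y = 0: L_y + 55.3333 − 50 − 30 = 0 → L_y = 24.67 kN.
ΣF_x = 0: no horizontal applied forces, so L_x = 0.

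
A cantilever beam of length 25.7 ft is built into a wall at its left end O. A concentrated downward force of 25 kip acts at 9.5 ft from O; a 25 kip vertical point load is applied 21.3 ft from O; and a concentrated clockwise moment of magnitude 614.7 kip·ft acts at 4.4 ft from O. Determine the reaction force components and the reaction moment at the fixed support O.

O_x = 0, O_y = 50.00 kip, M_O = 1385 kip·ft

ΣF_x = 0: O_x = 0.
ΣF_y = 0: O_y − 25 − 25 = 0 → O_y = 50.00 kip.
ΣM about O: M_O − 25·9.5 − 25·21.3 − 614.7 = 0 → M_O = 1385 kip·ft.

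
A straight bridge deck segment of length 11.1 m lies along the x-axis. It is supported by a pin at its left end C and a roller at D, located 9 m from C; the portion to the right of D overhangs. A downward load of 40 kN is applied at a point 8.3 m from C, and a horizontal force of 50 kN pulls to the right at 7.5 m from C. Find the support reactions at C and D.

C_x = -50.00 kN, C_y = 3.111 kN, D_y = 36.89 kN

ΣM about C: D_y·9 − 40·8.3 = 0 → D_y = 332/9 = 36.8889 ≈ 36.89 kN.
ΣF_y = 0: C_y + 36.8889 − 40 = 0 → C_y = 3.111 kN.
ΣF_x = 0: C_x + 50 = 0 → C_x = -50.00 kN.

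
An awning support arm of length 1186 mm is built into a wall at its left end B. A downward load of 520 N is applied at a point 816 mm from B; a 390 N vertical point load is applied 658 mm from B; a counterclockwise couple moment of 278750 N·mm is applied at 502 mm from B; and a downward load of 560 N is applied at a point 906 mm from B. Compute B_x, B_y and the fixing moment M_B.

ΣF_x = 0: B_x = 0.
ΣF_y = 0: B_y − 520 − 390 − 560 = 0 → B_y = 1470 N.
ΣM about B: M_B − 520·816 − 390·658 + 278750 − 560·906 = 0 → M_B = 909600 N·mm.

B_x = 0, B_y = 1470 N, M_B = 909600 N·mm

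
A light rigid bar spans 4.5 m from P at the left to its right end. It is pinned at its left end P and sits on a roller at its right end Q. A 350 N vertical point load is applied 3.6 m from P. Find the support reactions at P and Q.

P_x = 0, P_y = 70.00 N, Q_y = 280.0 N

ΣM about P: Q_y·4.5 − 350·3.6 = 0 → Q_y = 1260/4.5 = 280.0 N.
ΣF_y = 0: P_y + 280 − 350 = 0 → P_y = 70.00 N.
ΣF_x = 0: no horizontal applied forces, so P_x = 0.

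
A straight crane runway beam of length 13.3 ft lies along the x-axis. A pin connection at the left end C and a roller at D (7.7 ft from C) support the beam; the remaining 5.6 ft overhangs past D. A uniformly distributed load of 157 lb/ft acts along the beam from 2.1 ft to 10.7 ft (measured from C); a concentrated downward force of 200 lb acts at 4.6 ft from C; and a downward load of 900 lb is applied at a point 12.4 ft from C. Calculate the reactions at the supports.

Resultant of the distributed load: 157 × 8.6 = 1350.2 lb at 6.4 ft from C.
ΣM about C: D_y·7.7 − (157·8.6)·6.4 − 200·4.6 − 900·12.4 = 0 → D_y = 20721.28/7.7 = 2691.08 ≈ 2691 lb.
ΣF_y = 0: C_y + 2691.08 − 157·8.6 − 200 − 900 = 0 → C_y = -240.9 lb.
ΣF_x = 0: no horizontal applied forces, so C_x = 0.

C_x = 0, C_y = -240.9 lb, D_y = 2691 lb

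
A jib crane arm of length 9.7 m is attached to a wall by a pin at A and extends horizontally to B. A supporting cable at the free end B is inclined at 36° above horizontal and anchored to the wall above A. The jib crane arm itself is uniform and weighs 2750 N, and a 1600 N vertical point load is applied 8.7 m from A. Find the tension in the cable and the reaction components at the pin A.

T = 4781 N, A_x = 3868 N, A_y = 1540 N

ΣM about A: T·sin36°·9.7 − 2750·4.85 − 1600·8.7 = 0 → T = 27257.5/(9.7·0.587785) = 4780.75 ≈ 4781 N.
ΣF_x = 0: A_x − T·cos36° = 0 → A_x = 4780.75 × 0.809017 = 3868 N.
ΣF_y = 0: A_y + T·sin36° − 2750 − 1600 = 0 → A_y = 4350 − 4780.75 × 0.587785 = 1540 N.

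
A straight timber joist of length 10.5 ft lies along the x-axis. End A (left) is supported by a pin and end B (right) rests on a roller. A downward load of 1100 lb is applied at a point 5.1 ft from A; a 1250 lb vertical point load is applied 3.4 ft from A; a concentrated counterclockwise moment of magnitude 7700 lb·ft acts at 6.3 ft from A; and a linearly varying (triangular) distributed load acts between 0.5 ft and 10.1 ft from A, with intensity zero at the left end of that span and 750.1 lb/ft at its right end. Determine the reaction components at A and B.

A_x = 0, A_y = 3379 lb, B_y = 2572 lb

Resultant of the triangular load: ½ × 750.1 × 9.6 = 3600.48 lb, acting at 6.9 ft from A (one-third of the span from the peak).
Moments about A: B_y·10.5 − 1100·5.1 − 1250·3.4 + 7700 − (½·750.1·9.6)·6.9 = 0 → B_y = 27003.312/10.5 = 2571.74 ≈ 2572 lb.
ΣF_y = 0: A_y + 2571.74 − 1100 − 1250 − ½·750.1·9.6 = 0 → A_y = 3379 lb.
ΣF_x = 0: no horizontal applied forces, so A_x = 0.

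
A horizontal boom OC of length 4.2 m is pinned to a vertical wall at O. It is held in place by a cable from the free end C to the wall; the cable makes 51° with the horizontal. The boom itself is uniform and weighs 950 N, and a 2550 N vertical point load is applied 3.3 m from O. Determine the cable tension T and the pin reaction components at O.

ΣM about O: T·sin51°·4.2 − 950·2.1 − 2550·3.3 = 0 → T = 10410/(4.2·0.777146) = 3189.33 ≈ 3189 N.
ΣF_x = 0: O_x − T·cos51° = 0 → O_x = 3189.33 × 0.62932 = 2007 N.
ΣF_y = 0: O_y + T·sin51° − 950 − 2550 = 0 → O_y = 3500 − 3189.33 × 0.777146 = 1021 N.

T = 3189 N, O_x = 2007 N, O_y = 1021 N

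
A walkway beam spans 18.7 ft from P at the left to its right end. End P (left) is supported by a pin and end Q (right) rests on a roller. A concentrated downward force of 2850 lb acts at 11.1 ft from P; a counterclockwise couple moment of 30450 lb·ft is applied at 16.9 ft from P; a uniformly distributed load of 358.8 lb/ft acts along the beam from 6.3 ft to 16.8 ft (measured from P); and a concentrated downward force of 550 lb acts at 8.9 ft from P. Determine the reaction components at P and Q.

Resultant of the distributed load: 358.8 × 10.5 = 3767.4 lb at 11.55 ft from P.
Moments about P: Q_y·18.7 − 2850·11.1 + 30450 − (358.8·10.5)·11.55 − 550·8.9 = 0 → Q_y = 49593.47/18.7 = 2652.06 ≈ 2652 lb.
ΣF_y = 0: P_y + 2652.06 − 2850 − 358.8·10.5 − 550 = 0 → P_y = 4515 lb.
ΣF_x = 0: no horizontal applied forces, so P_x = 0.

P_x = 0, P_y = 4515 lb, Q_y = 2652 lb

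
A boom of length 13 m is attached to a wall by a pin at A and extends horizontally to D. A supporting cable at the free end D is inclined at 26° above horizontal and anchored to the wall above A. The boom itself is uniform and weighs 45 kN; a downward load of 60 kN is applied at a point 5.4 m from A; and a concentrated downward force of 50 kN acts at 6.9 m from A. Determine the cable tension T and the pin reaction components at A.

ΣM about A: T·sin26°·13 − 45·6.5 − 60·5.4 − 50·6.9 = 0 → T = 961.5/(13·0.438371) = 168.719 ≈ 168.7 kN.
ΣF_x = 0: A_x − T·cos26° = 0 → A_x = 168.719 × 0.898794 = 151.6 kN.
ΣF_y = 0: A_y + T·sin26° − 45 − 60 − 50 = 0 → A_y = 155 − 168.719 × 0.438371 = 81.04 kN.

T = 168.7 kN, A_x = 151.6 kN, A_y = 81.04 kN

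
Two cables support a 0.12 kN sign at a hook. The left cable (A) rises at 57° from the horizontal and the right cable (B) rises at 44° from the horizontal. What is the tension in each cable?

ΣF_x = 0: −T_A·cos57° + T_B·cos44° = 0 → T_B = 0.757137·T_A.
ΣF_y = 0: T_A·sin57° + T_B·sin44° = 0.12.
Substitute: T_A·(0.838671 + 0.757137·0.694658) = 0.12 → T_A = 0.0879364 ≈ 0.08794 kN.
Then T_B = 0.757137 × 0.0879364 = 0.06658 kN.

T_A = 0.08794 kN, T_B = 0.06658 kN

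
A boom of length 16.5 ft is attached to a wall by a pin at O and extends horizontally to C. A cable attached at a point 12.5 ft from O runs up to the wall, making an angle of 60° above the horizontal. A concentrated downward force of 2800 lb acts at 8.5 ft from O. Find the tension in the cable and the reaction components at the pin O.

ΣM about O: T·sin60°·12.5 − 2800·8.5 = 0 → T = 23800/(12.5·0.866025) = 2198.55 ≈ 2199 lb.
ΣF_x = 0: O_x − T·cos60° = 0 → O_x = 2198.55 × 0.5 = 1099 lb.
ΣF_y = 0: O_y + T·sin60° − 2800 = 0 → O_y = 2800 − 2198.55 × 0.866025 = 896.0 lb.

T = 2199 lb, O_x = 1099 lb, O_y = 896.0 lb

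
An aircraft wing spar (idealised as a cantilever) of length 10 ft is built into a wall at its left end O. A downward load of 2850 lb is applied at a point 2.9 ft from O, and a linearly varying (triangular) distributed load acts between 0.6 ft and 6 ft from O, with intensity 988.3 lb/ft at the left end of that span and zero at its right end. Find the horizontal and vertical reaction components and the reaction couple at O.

O_x = 0, O_y = 5518 lb, M_O = 14670 lb·ft

Resultant of the triangular load: ½ × 988.3 × 5.4 = 2668.41 lb, acting at 2.4 ft from O (one-third of the span from the peak).
ΣF_x = 0: O_x = 0.
ΣF_y = 0: O_y − 2850 − ½·988.3·5.4 = 0 → O_y = 5518 lb.
ΣM about O: M_O − 2850·2.9 − (½·988.3·5.4)·2.4 = 0 → M_O = 14670 lb·ft.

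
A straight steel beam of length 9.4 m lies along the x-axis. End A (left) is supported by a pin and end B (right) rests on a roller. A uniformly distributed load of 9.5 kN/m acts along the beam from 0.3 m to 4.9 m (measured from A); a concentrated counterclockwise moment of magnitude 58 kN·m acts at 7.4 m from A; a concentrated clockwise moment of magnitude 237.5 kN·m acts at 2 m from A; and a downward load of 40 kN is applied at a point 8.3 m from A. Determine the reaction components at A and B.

A_x = 0, A_y = 17.20 kN, B_y = 66.50 kN

Resultant of the distributed load: 9.5 × 4.6 = 43.7 kN at 2.6 m from A.
ΣM about A: B_y·9.4 − (9.5·4.6)·2.6 + 58 − 237.5 − 40·8.3 = 0 → B_y = 625.12/9.4 = 66.5021 ≈ 66.50 kN.
ΣF_y = 0: A_y + 66.5021 − 9.5·4.6 − 40 = 0 → A_y = 17.20 kN.
ΣF_x = 0: no horizontal applied forces, so A_x = 0.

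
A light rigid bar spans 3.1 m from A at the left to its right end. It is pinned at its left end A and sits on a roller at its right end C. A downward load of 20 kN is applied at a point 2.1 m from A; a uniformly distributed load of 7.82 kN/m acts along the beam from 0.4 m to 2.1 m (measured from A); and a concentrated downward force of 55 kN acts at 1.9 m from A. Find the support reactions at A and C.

Resultant of the distributed load: 7.82 × 1.7 = 13.294 kN at 1.25 m from A.
ΣM about A: C_y·3.1 − 20·2.1 − (7.82·1.7)·1.25 − 55·1.9 = 0 → C_y = 163.1175/3.1 = 52.6185 ≈ 52.62 kN.
ΣF_y = 0: A_y + 52.6185 − 20 − 7.82·1.7 − 55 = 0 → A_y = 35.68 kN.
ΣF_x = 0: no horizontal applied forces, so A_x = 0.

A_x = 0, A_y = 35.68 kN, C_y = 52.62 kN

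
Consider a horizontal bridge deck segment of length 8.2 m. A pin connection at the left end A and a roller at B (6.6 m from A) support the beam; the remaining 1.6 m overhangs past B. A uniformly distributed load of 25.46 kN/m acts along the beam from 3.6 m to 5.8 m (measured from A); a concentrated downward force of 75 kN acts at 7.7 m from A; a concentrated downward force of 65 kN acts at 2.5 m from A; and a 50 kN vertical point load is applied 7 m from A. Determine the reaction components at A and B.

Resultant of the distributed load: 25.46 × 2.2 = 56.012 kN at 4.7 m from A.
ΣM about A: B_y·6.6 − (25.46·2.2)·4.7 − 75·7.7 − 65·2.5 − 50·7 = 0 → B_y = 1353.2564/6.6 = 205.039 ≈ 205.0 kN.
ΣF_y = 0: A_y + 205.039 − 25.46·2.2 − 75 − 65 − 50 = 0 → A_y = 40.97 kN.
ΣF_x = 0: no horizontal applied forces, so A_x = 0.

A_x = 0, A_y = 40.97 kN, B_y = 205.0 kN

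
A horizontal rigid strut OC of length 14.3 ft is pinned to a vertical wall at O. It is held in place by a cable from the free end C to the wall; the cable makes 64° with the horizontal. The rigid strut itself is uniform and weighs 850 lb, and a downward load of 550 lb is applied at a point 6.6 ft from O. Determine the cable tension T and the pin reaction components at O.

T = 755.3 lb, O_x = 331.1 lb, O_y = 721.2 lb

ΣM about O: T·sin64°·14.3 − 850·7.15 − 550·6.6 = 0 → T = 9707.5/(14.3·0.898794) = 755.286 ≈ 755.3 lb.
ΣF_x = 0: O_x − T·cos64° = 0 → O_x = 755.286 × 0.438371 = 331.1 lb.
ΣF_y = 0: O_y + T·sin64° − 850 − 550 = 0 → O_y = 1400 − 755.286 × 0.898794 = 721.2 lb.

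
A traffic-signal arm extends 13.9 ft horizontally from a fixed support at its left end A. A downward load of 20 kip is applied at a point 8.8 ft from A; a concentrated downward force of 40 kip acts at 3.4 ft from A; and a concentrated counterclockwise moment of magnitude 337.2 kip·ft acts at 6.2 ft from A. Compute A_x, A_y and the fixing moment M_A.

A_x = 0, A_y = 60.00 kip, M_A = -25.20 kip·ft

ΣF_x = 0: A_x = 0.
ΣF_y = 0: A_y − 20 − 40 = 0 → A_y = 60.00 kip.
ΣM about A: M_A − 20·8.8 − 40·3.4 + 337.2 = 0 → M_A = -25.20 kip·ft.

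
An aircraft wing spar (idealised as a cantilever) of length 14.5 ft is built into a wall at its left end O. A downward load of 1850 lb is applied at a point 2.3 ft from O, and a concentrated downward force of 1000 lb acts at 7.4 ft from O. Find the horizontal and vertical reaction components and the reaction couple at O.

O_x = 0, O_y = 2850 lb, M_O = 11660 lb·ft

ΣF_x = 0: O_x = 0.
ΣF_y = 0: O_y − 1850 − 1000 = 0 → O_y = 2850 lb.
ΣM about O: M_O − 1850·2.3 − 1000·7.4 = 0 → M_O = 11660 lb·ft.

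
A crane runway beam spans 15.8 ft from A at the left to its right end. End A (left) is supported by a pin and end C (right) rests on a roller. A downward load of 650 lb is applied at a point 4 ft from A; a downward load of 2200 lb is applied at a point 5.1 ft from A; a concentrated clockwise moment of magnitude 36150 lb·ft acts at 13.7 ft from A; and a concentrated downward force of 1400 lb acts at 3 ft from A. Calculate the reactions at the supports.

ΣM about A: C_y·15.8 − 650·4 − 2200·5.1 − 36150 − 1400·3 = 0 → C_y = 54170/15.8 = 3428.48 ≈ 3428 lb.
ΣF_y = 0: A_y + 3428.48 − 650 − 2200 − 1400 = 0 → A_y = 821.5 lb.
ΣF_x = 0: no horizontal applied forces, so A_x = 0.

A_x = 0, A_y = 821.5 lb, C_y = 3428 lb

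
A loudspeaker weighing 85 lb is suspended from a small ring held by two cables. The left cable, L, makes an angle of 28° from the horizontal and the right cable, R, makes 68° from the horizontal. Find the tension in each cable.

ΣF_x = 0: −T_L·cos28° + T_R·cos68° = 0 → T_R = 2.357·T_L.
ΣF_y = 0: T_L·sin28° + T_R·sin68° = 85.
Substitute: T_L·(0.469472 + 2.357·0.927184) = 85 → T_L = 32.0169 ≈ 32.02 lb.
Then T_R = 2.357 × 32.0169 = 75.46 lb.

T_L = 32.02 lb, T_R = 75.46 lb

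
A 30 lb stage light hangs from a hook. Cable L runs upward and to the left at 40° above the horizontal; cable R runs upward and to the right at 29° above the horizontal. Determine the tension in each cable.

ΣF_x = 0: −T_L·cos40° + T_R·cos29° = 0 → T_R = 0.87586·T_L.
ΣF_y = 0: T_L·sin40° + T_R·sin29° = 30.
Substitute: T_L·(0.642788 + 0.87586·0.48481) = 30 → T_L = 28.1053 ≈ 28.11 lb.
Then T_R = 0.87586 × 28.1053 = 24.62 lb.

T_L = 28.11 lb, T_R = 24.62 lb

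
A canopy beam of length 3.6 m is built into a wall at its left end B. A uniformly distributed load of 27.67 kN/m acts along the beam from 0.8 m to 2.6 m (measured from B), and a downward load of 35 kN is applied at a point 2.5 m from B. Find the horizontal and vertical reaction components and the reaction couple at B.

Resultant of the distributed load: 27.67 × 1.8 = 49.806 kN at 1.7 m from B.
ΣF_x = 0: B_x = 0.
ΣF_y = 0: B_y − 27.67·1.8 − 35 = 0 → B_y = 84.81 kN.
ΣM about B: M_B − (27.67·1.8)·1.7 − 35·2.5 = 0 → M_B = 172.2 kN·m.

B_x = 0, B_y = 84.81 kN, M_B = 172.2 kN·m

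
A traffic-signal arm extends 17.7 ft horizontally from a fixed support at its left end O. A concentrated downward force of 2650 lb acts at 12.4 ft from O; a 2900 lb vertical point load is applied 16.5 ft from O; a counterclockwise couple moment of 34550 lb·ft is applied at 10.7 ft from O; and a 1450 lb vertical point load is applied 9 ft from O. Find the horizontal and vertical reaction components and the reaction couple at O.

ΣF_x = 0: O_x = 0.
ΣF_y = 0: O_y − 2650 − 2900 − 1450 = 0 → O_y = 7000 lb.
ΣM about O: M_O − 2650·12.4 − 2900·16.5 + 34550 − 1450·9 = 0 → M_O = 59210 lb·ft.

O_x = 0, O_y = 7000 lb, M_O = 59210 lb·ft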